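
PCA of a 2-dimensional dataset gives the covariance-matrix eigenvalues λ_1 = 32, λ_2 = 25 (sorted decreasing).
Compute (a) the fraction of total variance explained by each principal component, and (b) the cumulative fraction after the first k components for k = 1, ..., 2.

Step 1 — total variance = trace(Sigma) = Σ λ_i = 32 + 25 = 57.

Step 2 — fraction explained by component i = λ_i / Σ λ:
  PC1: 32/57 = 0.5614
  PC2: 25/57 = 0.4386

Step 3 — cumulative fraction after k components = (λ_1 + ... + λ_k) / Σ λ:
  k = 1: 32/57 = 0.5614
  k = 2: (32 + 25)/57 = 57/57 = 1

Summary (fraction, with percent):

explained: PC1 0.5614 (56.14%), PC2 0.4386 (43.86%);  cumulative: 0.5614, 1


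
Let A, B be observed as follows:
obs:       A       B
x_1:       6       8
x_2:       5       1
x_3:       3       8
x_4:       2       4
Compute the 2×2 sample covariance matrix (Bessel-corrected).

Step 1 — column means:
  mean(A) = (6 + 5 + 3 + 2) / 4 = 16/4 = 4
  mean(B) = (8 + 1 + 8 + 4) / 4 = 21/4 = 5.25

Step 2 — sample covariance S[i,j] = (1/(n-1)) · Σ_k (x_{k,i} - mean_i) · (x_{k,j} - mean_j), with n-1 = 3.
  S[A,A] = ((2)·(2) + (1)·(1) + (-1)·(-1) + (-2)·(-2)) / 3 = 10/3 = 3.3333
  S[A,B] = ((2)·(2.75) + (1)·(-4.25) + (-1)·(2.75) + (-2)·(-1.25)) / 3 = 1/3 = 0.3333
  S[B,B] = ((2.75)·(2.75) + (-4.25)·(-4.25) + (2.75)·(2.75) + (-1.25)·(-1.25)) / 3 = 34.75/3 = 11.5833

S is symmetric (S[j,i] = S[i,j]). Assembling:

S = [[3.3333, 0.3333],
 [0.3333, 11.5833]]


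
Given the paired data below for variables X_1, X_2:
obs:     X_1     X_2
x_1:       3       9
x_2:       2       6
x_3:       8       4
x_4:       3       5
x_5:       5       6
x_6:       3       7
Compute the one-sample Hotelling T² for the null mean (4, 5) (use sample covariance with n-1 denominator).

Step 1 — sample mean vector:
  mean(X_1) = (3 + 2 + 8 + 3 + 5 + 3) / 6 = 24/6 = 4
  mean(X_2) = (9 + 6 + 4 + 5 + 6 + 7) / 6 = 37/6 = 6.1667
  x̄ = (4, 6.1667),  deviation x̄ - mu_0 = (4, 6.1667) - (4, 5) = (0, 1.1667).

Step 2 — sample covariance matrix, S[i,j] = (1/(n-1)) · Σ_k (x_{k,i} - mean_i) · (x_{k,j} - mean_j), divisor n-1 = 5:
  S[X_1,X_1] = ((-1)·(-1) + (-2)·(-2) + (4)·(4) + (-1)·(-1) + (1)·(1) + (-1)·(-1)) / 5 = 24/5 = 4.8
  S[X_1,X_2] = ((-1)·(2.8333) + (-2)·(-0.1667) + (4)·(-2.1667) + (-1)·(-1.1667) + (1)·(-0.1667) + (-1)·(0.8333)) / 5 = -11/5 = -2.2
  S[X_2,X_2] = ((2.8333)·(2.8333) + (-0.1667)·(-0.1667) + (-2.1667)·(-2.1667) + (-1.1667)·(-1.1667) + (-0.1667)·(-0.1667) + (0.8333)·(0.8333)) / 5 = 14.8333/5 = 2.9667
  S = [[4.8, -2.2],
 [-2.2, 2.9667]].

Step 3 — invert S. det(S) = 4.8·2.9667 - (-2.2)² = 9.4.
  S^{-1} = (1/det) · [[d, -b], [-b, a]] = [[0.3156, 0.234],
 [0.234, 0.5106]].

Step 4 — quadratic form (x̄ - mu_0)^T · S^{-1} · (x̄ - mu_0):
  S^{-1} · (x̄ - mu_0) = (0.273, 0.5957),
  (x̄ - mu_0)^T · [...] = (0)·(0.273) + (1.1667)·(0.5957) = 0.695.

Step 5 — scale by n: T² = 6 · 0.695 = 4.1702.

T² ≈ 4.1702


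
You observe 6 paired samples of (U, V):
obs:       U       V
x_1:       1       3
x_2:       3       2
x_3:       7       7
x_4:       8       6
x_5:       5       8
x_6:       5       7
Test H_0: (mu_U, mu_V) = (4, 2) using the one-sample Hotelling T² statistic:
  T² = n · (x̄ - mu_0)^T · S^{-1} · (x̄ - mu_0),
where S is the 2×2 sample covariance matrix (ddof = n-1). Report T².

Step 1 — sample mean vector:
  mean(U) = (1 + 3 + 7 + 8 + 5 + 5) / 6 = 29/6 = 4.8333
  mean(V) = (3 + 2 + 7 + 6 + 8 + 7) / 6 = 33/6 = 5.5
  x̄ = (4.8333, 5.5),  deviation x̄ - mu_0 = (4.8333, 5.5) - (4, 2) = (0.8333, 3.5).

Step 2 — sample covariance matrix, S[i,j] = (1/(n-1)) · Σ_k (x_{k,i} - mean_i) · (x_{k,j} - mean_j), divisor n-1 = 5:
  S[U,U] = ((-3.8333)·(-3.8333) + (-1.8333)·(-1.8333) + (2.1667)·(2.1667) + (3.1667)·(3.1667) + (0.1667)·(0.1667) + (0.1667)·(0.1667)) / 5 = 32.8333/5 = 6.5667
  S[U,V] = ((-3.8333)·(-2.5) + (-1.8333)·(-3.5) + (2.1667)·(1.5) + (3.1667)·(0.5) + (0.1667)·(2.5) + (0.1667)·(1.5)) / 5 = 21.5/5 = 4.3
  S[V,V] = ((-2.5)·(-2.5) + (-3.5)·(-3.5) + (1.5)·(1.5) + (0.5)·(0.5) + (2.5)·(2.5) + (1.5)·(1.5)) / 5 = 29.5/5 = 5.9
  S = [[6.5667, 4.3],
 [4.3, 5.9]].

Step 3 — invert S. det(S) = 6.5667·5.9 - (4.3)² = 20.2533.
  S^{-1} = (1/det) · [[d, -b], [-b, a]] = [[0.2913, -0.2123],
 [-0.2123, 0.3242]].

Step 4 — quadratic form (x̄ - mu_0)^T · S^{-1} · (x̄ - mu_0):
  S^{-1} · (x̄ - mu_0) = (-0.5003, 0.9579),
  (x̄ - mu_0)^T · [...] = (0.8333)·(-0.5003) + (3.5)·(0.9579) = 2.9356.

Step 5 — scale by n: T² = 6 · 2.9356 = 17.6136.

T² ≈ 17.6136


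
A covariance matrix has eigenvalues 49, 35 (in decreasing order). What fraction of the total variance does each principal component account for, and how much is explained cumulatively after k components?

Step 1 — total variance = trace(Sigma) = Σ λ_i = 49 + 35 = 84.

Step 2 — fraction explained by component i = λ_i / Σ λ:
  PC1: 49/84 = 0.5833
  PC2: 35/84 = 0.4167

Step 3 — cumulative fraction after k components = (λ_1 + ... + λ_k) / Σ λ:
  k = 1: 49/84 = 0.5833
  k = 2: (49 + 35)/84 = 84/84 = 1

Summary (fraction, with percent):

explained: PC1 0.5833 (58.33%), PC2 0.4167 (41.67%);  cumulative: 0.5833, 1


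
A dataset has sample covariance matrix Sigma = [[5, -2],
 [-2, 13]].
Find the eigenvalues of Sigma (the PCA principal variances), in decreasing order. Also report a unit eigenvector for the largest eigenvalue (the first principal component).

Step 1 — characteristic polynomial of 2×2 Sigma:
  det(Sigma - λI) = λ² - trace · λ + det = 0.
  trace = 5 + 13 = 18, det = 5·13 - (-2)² = 61.
Step 2 — discriminant:
  Δ = trace² - 4·det = 324 - 244 = 80.
Step 3 — eigenvalues:
  λ = (trace ± √Δ)/2 = (18 ± 8.9443)/2,
  λ_1 = 13.4721,  λ_2 = 4.5279.

Step 4 — unit eigenvector for λ_1: solve (Sigma - λ_1 I)v = 0. First row:
  (5 - 13.4721)·v_x + (-2)·v_y = 0, i.e. (-8.4721)·v_x + (-2)·v_y = 0,
  so v ∝ (b, λ_1 - a) = (-2, 8.4721); multiply by -1 so the first entry is positive: u = (2, -8.4721).
  ||u|| = √((2)² + (-8.4721)²) = √(75.7771) ≈ 8.705,
  v_1 = u/||u|| ≈ (0.2298, -0.9732) (||v_1|| = 1).

λ_1 = 13.4721,  λ_2 = 4.5279;  v_1 ≈ (0.2298, -0.9732)


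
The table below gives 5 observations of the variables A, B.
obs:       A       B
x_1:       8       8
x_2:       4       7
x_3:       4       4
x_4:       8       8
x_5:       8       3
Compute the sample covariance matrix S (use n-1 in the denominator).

Step 1 — column means:
  mean(A) = (8 + 4 + 4 + 8 + 8) / 5 = 32/5 = 6.4
  mean(B) = (8 + 7 + 4 + 8 + 3) / 5 = 30/5 = 6

Step 2 — sample covariance S[i,j] = (1/(n-1)) · Σ_k (x_{k,i} - mean_i) · (x_{k,j} - mean_j), with n-1 = 4.
  S[A,A] = ((1.6)·(1.6) + (-2.4)·(-2.4) + (-2.4)·(-2.4) + (1.6)·(1.6) + (1.6)·(1.6)) / 4 = 19.2/4 = 4.8
  S[A,B] = ((1.6)·(2) + (-2.4)·(1) + (-2.4)·(-2) + (1.6)·(2) + (1.6)·(-3)) / 4 = 4/4 = 1
  S[B,B] = ((2)·(2) + (1)·(1) + (-2)·(-2) + (2)·(2) + (-3)·(-3)) / 4 = 22/4 = 5.5

S is symmetric (S[j,i] = S[i,j]). Assembling:

S = [[4.8, 1],
 [1, 5.5]]


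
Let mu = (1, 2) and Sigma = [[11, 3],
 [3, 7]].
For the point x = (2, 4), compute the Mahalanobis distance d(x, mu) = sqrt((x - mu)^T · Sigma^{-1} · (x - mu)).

Step 1 — centre the observation: (x - mu) = (1, 2).

Step 2 — invert Sigma. det(Sigma) = 11·7 - (3)² = 68.
  Sigma^{-1} = (1/det) · [[d, -b], [-b, a]] = [[0.1029, -0.0441],
 [-0.0441, 0.1618]].

Step 3 — form the quadratic (x - mu)^T · Sigma^{-1} · (x - mu):
  Sigma^{-1} · (x - mu) = (0.0147, 0.2794).
  (x - mu)^T · [Sigma^{-1} · (x - mu)] = (1)·(0.0147) + (2)·(0.2794) = 0.5735.

Step 4 — take square root: d = √(0.5735) ≈ 0.7573.

d(x, mu) = √(0.5735) ≈ 0.7573


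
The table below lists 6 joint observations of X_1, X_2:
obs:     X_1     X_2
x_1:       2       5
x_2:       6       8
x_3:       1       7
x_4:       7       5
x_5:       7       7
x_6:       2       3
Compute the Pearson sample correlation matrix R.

Step 1 — column means:
  mean(X_1) = (2 + 6 + 1 + 7 + 7 + 2) / 6 = 25/6 = 4.1667
  mean(X_2) = (5 + 8 + 7 + 5 + 7 + 3) / 6 = 35/6 = 5.8333

Step 2 — sample variances and covariances s[i,j] = (1/(n-1)) · Σ_k (x_{k,i} - mean_i) · (x_{k,j} - mean_j), with n-1 = 5:
  s[X_1,X_1] = ((-2.1667)·(-2.1667) + (1.8333)·(1.8333) + (-3.1667)·(-3.1667) + (2.8333)·(2.8333) + (2.8333)·(2.8333) + (-2.1667)·(-2.1667)) / 5 = 38.8333/5 = 7.7667
  s[X_1,X_2] = ((-2.1667)·(-0.8333) + (1.8333)·(2.1667) + (-3.1667)·(1.1667) + (2.8333)·(-0.8333) + (2.8333)·(1.1667) + (-2.1667)·(-2.8333)) / 5 = 9.1667/5 = 1.8333
  s[X_2,X_2] = ((-0.8333)·(-0.8333) + (2.1667)·(2.1667) + (1.1667)·(1.1667) + (-0.8333)·(-0.8333) + (1.1667)·(1.1667) + (-2.8333)·(-2.8333)) / 5 = 16.8333/5 = 3.3667
  Sample standard deviations s_i = √(s[i,i]):
  s(X_1) = √(7.7667) = 2.7869
  s(X_2) = √(3.3667) = 1.8348

Step 3 — r_{ij} = s_{ij} / (s_i · s_j):
  r[X_1,X_1] = 1 (diagonal).
  r[X_1,X_2] = 1.8333 / (2.7869 · 1.8348) = 1.8333 / 5.1135 = 0.3585
  r[X_2,X_2] = 1 (diagonal).

R is symmetric with unit diagonal. Assembling:

R = [[1, 0.3585],
 [0.3585, 1]]


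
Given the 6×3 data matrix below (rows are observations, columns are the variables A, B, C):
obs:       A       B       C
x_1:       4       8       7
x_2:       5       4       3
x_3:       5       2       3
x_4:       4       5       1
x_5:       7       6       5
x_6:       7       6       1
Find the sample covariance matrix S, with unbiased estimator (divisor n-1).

Step 1 — column means:
  mean(A) = (4 + 5 + 5 + 4 + 7 + 7) / 6 = 32/6 = 5.3333
  mean(B) = (8 + 4 + 2 + 5 + 6 + 6) / 6 = 31/6 = 5.1667
  mean(C) = (7 + 3 + 3 + 1 + 5 + 1) / 6 = 20/6 = 3.3333

Step 2 — sample covariance S[i,j] = (1/(n-1)) · Σ_k (x_{k,i} - mean_i) · (x_{k,j} - mean_j), with n-1 = 5.
  S[A,A] = ((-1.3333)·(-1.3333) + (-0.3333)·(-0.3333) + (-0.3333)·(-0.3333) + (-1.3333)·(-1.3333) + (1.6667)·(1.6667) + (1.6667)·(1.6667)) / 5 = 9.3333/5 = 1.8667
  S[A,B] = ((-1.3333)·(2.8333) + (-0.3333)·(-1.1667) + (-0.3333)·(-3.1667) + (-1.3333)·(-0.1667) + (1.6667)·(0.8333) + (1.6667)·(0.8333)) / 5 = 0.6667/5 = 0.1333
  S[A,C] = ((-1.3333)·(3.6667) + (-0.3333)·(-0.3333) + (-0.3333)·(-0.3333) + (-1.3333)·(-2.3333) + (1.6667)·(1.6667) + (1.6667)·(-2.3333)) / 5 = -2.6667/5 = -0.5333
  S[B,B] = ((2.8333)·(2.8333) + (-1.1667)·(-1.1667) + (-3.1667)·(-3.1667) + (-0.1667)·(-0.1667) + (0.8333)·(0.8333) + (0.8333)·(0.8333)) / 5 = 20.8333/5 = 4.1667
  S[B,C] = ((2.8333)·(3.6667) + (-1.1667)·(-0.3333) + (-3.1667)·(-0.3333) + (-0.1667)·(-2.3333) + (0.8333)·(1.6667) + (0.8333)·(-2.3333)) / 5 = 11.6667/5 = 2.3333
  S[C,C] = ((3.6667)·(3.6667) + (-0.3333)·(-0.3333) + (-0.3333)·(-0.3333) + (-2.3333)·(-2.3333) + (1.6667)·(1.6667) + (-2.3333)·(-2.3333)) / 5 = 27.3333/5 = 5.4667

S is symmetric (S[j,i] = S[i,j]). Assembling:

S = [[1.8667, 0.1333, -0.5333],
 [0.1333, 4.1667, 2.3333],
 [-0.5333, 2.3333, 5.4667]]


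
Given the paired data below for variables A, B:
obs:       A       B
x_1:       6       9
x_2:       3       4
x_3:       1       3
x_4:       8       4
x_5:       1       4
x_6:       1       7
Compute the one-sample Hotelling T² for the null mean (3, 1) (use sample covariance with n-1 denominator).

Step 1 — sample mean vector:
  mean(A) = (6 + 3 + 1 + 8 + 1 + 1) / 6 = 20/6 = 3.3333
  mean(B) = (9 + 4 + 3 + 4 + 4 + 7) / 6 = 31/6 = 5.1667
  x̄ = (3.3333, 5.1667),  deviation x̄ - mu_0 = (3.3333, 5.1667) - (3, 1) = (0.3333, 4.1667).

Step 2 — sample covariance matrix, S[i,j] = (1/(n-1)) · Σ_k (x_{k,i} - mean_i) · (x_{k,j} - mean_j), divisor n-1 = 5:
  S[A,A] = ((2.6667)·(2.6667) + (-0.3333)·(-0.3333) + (-2.3333)·(-2.3333) + (4.6667)·(4.6667) + (-2.3333)·(-2.3333) + (-2.3333)·(-2.3333)) / 5 = 45.3333/5 = 9.0667
  S[A,B] = ((2.6667)·(3.8333) + (-0.3333)·(-1.1667) + (-2.3333)·(-2.1667) + (4.6667)·(-1.1667) + (-2.3333)·(-1.1667) + (-2.3333)·(1.8333)) / 5 = 8.6667/5 = 1.7333
  S[B,B] = ((3.8333)·(3.8333) + (-1.1667)·(-1.1667) + (-2.1667)·(-2.1667) + (-1.1667)·(-1.1667) + (-1.1667)·(-1.1667) + (1.8333)·(1.8333)) / 5 = 26.8333/5 = 5.3667
  S = [[9.0667, 1.7333],
 [1.7333, 5.3667]].

Step 3 — invert S. det(S) = 9.0667·5.3667 - (1.7333)² = 45.6533.
  S^{-1} = (1/det) · [[d, -b], [-b, a]] = [[0.1176, -0.038],
 [-0.038, 0.1986]].

Step 4 — quadratic form (x̄ - mu_0)^T · S^{-1} · (x̄ - mu_0):
  S^{-1} · (x̄ - mu_0) = (-0.119, 0.8148),
  (x̄ - mu_0)^T · [...] = (0.3333)·(-0.119) + (4.1667)·(0.8148) = 3.3555.

Step 5 — scale by n: T² = 6 · 3.3555 = 20.1329.

T² ≈ 20.1329


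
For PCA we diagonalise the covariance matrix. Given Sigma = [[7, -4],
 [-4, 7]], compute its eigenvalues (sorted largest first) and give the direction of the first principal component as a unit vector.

Step 1 — characteristic polynomial of 2×2 Sigma:
  det(Sigma - λI) = λ² - trace · λ + det = 0.
  trace = 7 + 7 = 14, det = 7·7 - (-4)² = 33.
Step 2 — discriminant:
  Δ = trace² - 4·det = 196 - 132 = 64.
Step 3 — eigenvalues:
  λ = (trace ± √Δ)/2 = (14 ± 8)/2,
  λ_1 = 11,  λ_2 = 3.

Step 4 — unit eigenvector for λ_1: solve (Sigma - λ_1 I)v = 0. First row:
  (7 - 11)·v_x + (-4)·v_y = 0, i.e. (-4)·v_x + (-4)·v_y = 0,
  so v ∝ (b, λ_1 - a) = (-4, 4); multiply by -1 so the first entry is positive: u = (4, -4).
  ||u|| = √((4)² + (-4)²) = √(32) ≈ 5.6569,
  v_1 = u/||u|| ≈ (0.7071, -0.7071) (||v_1|| = 1).

λ_1 = 11,  λ_2 = 3;  v_1 ≈ (0.7071, -0.7071)


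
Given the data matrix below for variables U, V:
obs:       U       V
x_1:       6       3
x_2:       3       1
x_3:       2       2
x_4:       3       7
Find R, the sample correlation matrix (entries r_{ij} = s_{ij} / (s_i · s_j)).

Step 1 — column means:
  mean(U) = (6 + 3 + 2 + 3) / 4 = 14/4 = 3.5
  mean(V) = (3 + 1 + 2 + 7) / 4 = 13/4 = 3.25

Step 2 — sample variances and covariances s[i,j] = (1/(n-1)) · Σ_k (x_{k,i} - mean_i) · (x_{k,j} - mean_j), with n-1 = 3:
  s[U,U] = ((2.5)·(2.5) + (-0.5)·(-0.5) + (-1.5)·(-1.5) + (-0.5)·(-0.5)) / 3 = 9/3 = 3
  s[U,V] = ((2.5)·(-0.25) + (-0.5)·(-2.25) + (-1.5)·(-1.25) + (-0.5)·(3.75)) / 3 = 0.5/3 = 0.1667
  s[V,V] = ((-0.25)·(-0.25) + (-2.25)·(-2.25) + (-1.25)·(-1.25) + (3.75)·(3.75)) / 3 = 20.75/3 = 6.9167
  Sample standard deviations s_i = √(s[i,i]):
  s(U) = √(3) = 1.7321
  s(V) = √(6.9167) = 2.63

Step 3 — r_{ij} = s_{ij} / (s_i · s_j):
  r[U,U] = 1 (diagonal).
  r[U,V] = 0.1667 / (1.7321 · 2.63) = 0.1667 / 4.5552 = 0.0366
  r[V,V] = 1 (diagonal).

R is symmetric with unit diagonal. Assembling:

R = [[1, 0.0366],
 [0.0366, 1]]


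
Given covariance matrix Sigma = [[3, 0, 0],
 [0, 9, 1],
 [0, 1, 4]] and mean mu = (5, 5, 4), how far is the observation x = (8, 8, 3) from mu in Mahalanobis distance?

Step 1 — centre the observation: (x - mu) = (3, 3, -1).

Step 2 — invert Sigma (cofactor / det for 3×3, or solve directly):
  Sigma^{-1} = [[0.3333, 0, 0],
 [0, 0.1143, -0.0286],
 [0, -0.0286, 0.2571]].

Step 3 — form the quadratic (x - mu)^T · Sigma^{-1} · (x - mu):
  Sigma^{-1} · (x - mu) = (1, 0.3714, -0.3429).
  (x - mu)^T · [Sigma^{-1} · (x - mu)] = (3)·(1) + (3)·(0.3714) + (-1)·(-0.3429) = 4.4571.

Step 4 — take square root: d = √(4.4571) ≈ 2.1112.

d(x, mu) = √(4.4571) ≈ 2.1112


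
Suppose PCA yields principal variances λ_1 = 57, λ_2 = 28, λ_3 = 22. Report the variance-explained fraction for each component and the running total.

Step 1 — total variance = trace(Sigma) = Σ λ_i = 57 + 28 + 22 = 107.

Step 2 — fraction explained by component i = λ_i / Σ λ:
  PC1: 57/107 = 0.5327
  PC2: 28/107 = 0.2617
  PC3: 22/107 = 0.2056

Step 3 — cumulative fraction after k components = (λ_1 + ... + λ_k) / Σ λ:
  k = 1: 57/107 = 0.5327
  k = 2: (57 + 28)/107 = 85/107 = 0.7944
  k = 3: (57 + 28 + 22)/107 = 107/107 = 1

Summary (fraction, with percent):

explained: PC1 0.5327 (53.27%), PC2 0.2617 (26.17%), PC3 0.2056 (20.56%);  cumulative: 0.5327, 0.7944, 1


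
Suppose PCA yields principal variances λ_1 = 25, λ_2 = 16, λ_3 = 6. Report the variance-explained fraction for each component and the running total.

Step 1 — total variance = trace(Sigma) = Σ λ_i = 25 + 16 + 6 = 47.

Step 2 — fraction explained by component i = λ_i / Σ λ:
  PC1: 25/47 = 0.5319
  PC2: 16/47 = 0.3404
  PC3: 6/47 = 0.1277

Step 3 — cumulative fraction after k components = (λ_1 + ... + λ_k) / Σ λ:
  k = 1: 25/47 = 0.5319
  k = 2: (25 + 16)/47 = 41/47 = 0.8723
  k = 3: (25 + 16 + 6)/47 = 47/47 = 1

Summary (fraction, with percent):

explained: PC1 0.5319 (53.19%), PC2 0.3404 (34.04%), PC3 0.1277 (12.77%);  cumulative: 0.5319, 0.8723, 1


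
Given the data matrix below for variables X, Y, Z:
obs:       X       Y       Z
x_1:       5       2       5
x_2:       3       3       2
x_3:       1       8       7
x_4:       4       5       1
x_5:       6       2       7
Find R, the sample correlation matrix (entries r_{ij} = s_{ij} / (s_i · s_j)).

Step 1 — column means:
  mean(X) = (5 + 3 + 1 + 4 + 6) / 5 = 19/5 = 3.8
  mean(Y) = (2 + 3 + 8 + 5 + 2) / 5 = 20/5 = 4
  mean(Z) = (5 + 2 + 7 + 1 + 7) / 5 = 22/5 = 4.4

Step 2 — sample variances and covariances s[i,j] = (1/(n-1)) · Σ_k (x_{k,i} - mean_i) · (x_{k,j} - mean_j), with n-1 = 4:
  s[X,X] = ((1.2)·(1.2) + (-0.8)·(-0.8) + (-2.8)·(-2.8) + (0.2)·(0.2) + (2.2)·(2.2)) / 4 = 14.8/4 = 3.7
  s[X,Y] = ((1.2)·(-2) + (-0.8)·(-1) + (-2.8)·(4) + (0.2)·(1) + (2.2)·(-2)) / 4 = -17/4 = -4.25
  s[X,Z] = ((1.2)·(0.6) + (-0.8)·(-2.4) + (-2.8)·(2.6) + (0.2)·(-3.4) + (2.2)·(2.6)) / 4 = 0.4/4 = 0.1
  s[Y,Y] = ((-2)·(-2) + (-1)·(-1) + (4)·(4) + (1)·(1) + (-2)·(-2)) / 4 = 26/4 = 6.5
  s[Y,Z] = ((-2)·(0.6) + (-1)·(-2.4) + (4)·(2.6) + (1)·(-3.4) + (-2)·(2.6)) / 4 = 3/4 = 0.75
  s[Z,Z] = ((0.6)·(0.6) + (-2.4)·(-2.4) + (2.6)·(2.6) + (-3.4)·(-3.4) + (2.6)·(2.6)) / 4 = 31.2/4 = 7.8
  Sample standard deviations s_i = √(s[i,i]):
  s(X) = √(3.7) = 1.9235
  s(Y) = √(6.5) = 2.5495
  s(Z) = √(7.8) = 2.7928

Step 3 — r_{ij} = s_{ij} / (s_i · s_j):
  r[X,X] = 1 (diagonal).
  r[X,Y] = -4.25 / (1.9235 · 2.5495) = -4.25 / 4.9041 = -0.8666
  r[X,Z] = 0.1 / (1.9235 · 2.7928) = 0.1 / 5.3722 = 0.0186
  r[Y,Y] = 1 (diagonal).
  r[Y,Z] = 0.75 / (2.5495 · 2.7928) = 0.75 / 7.1204 = 0.1053
  r[Z,Z] = 1 (diagonal).

R is symmetric with unit diagonal. Assembling:

R = [[1, -0.8666, 0.0186],
 [-0.8666, 1, 0.1053],
 [0.0186, 0.1053, 1]]


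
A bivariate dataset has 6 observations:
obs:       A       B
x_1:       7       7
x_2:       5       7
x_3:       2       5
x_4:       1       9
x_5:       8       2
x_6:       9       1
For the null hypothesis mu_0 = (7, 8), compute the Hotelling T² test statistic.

Step 1 — sample mean vector:
  mean(A) = (7 + 5 + 2 + 1 + 8 + 9) / 6 = 32/6 = 5.3333
  mean(B) = (7 + 7 + 5 + 9 + 2 + 1) / 6 = 31/6 = 5.1667
  x̄ = (5.3333, 5.1667),  deviation x̄ - mu_0 = (5.3333, 5.1667) - (7, 8) = (-1.6667, -2.8333).

Step 2 — sample covariance matrix, S[i,j] = (1/(n-1)) · Σ_k (x_{k,i} - mean_i) · (x_{k,j} - mean_j), divisor n-1 = 5:
  S[A,A] = ((1.6667)·(1.6667) + (-0.3333)·(-0.3333) + (-3.3333)·(-3.3333) + (-4.3333)·(-4.3333) + (2.6667)·(2.6667) + (3.6667)·(3.6667)) / 5 = 53.3333/5 = 10.6667
  S[A,B] = ((1.6667)·(1.8333) + (-0.3333)·(1.8333) + (-3.3333)·(-0.1667) + (-4.3333)·(3.8333) + (2.6667)·(-3.1667) + (3.6667)·(-4.1667)) / 5 = -37.3333/5 = -7.4667
  S[B,B] = ((1.8333)·(1.8333) + (1.8333)·(1.8333) + (-0.1667)·(-0.1667) + (3.8333)·(3.8333) + (-3.1667)·(-3.1667) + (-4.1667)·(-4.1667)) / 5 = 48.8333/5 = 9.7667
  S = [[10.6667, -7.4667],
 [-7.4667, 9.7667]].

Step 3 — invert S. det(S) = 10.6667·9.7667 - (-7.4667)² = 48.4267.
  S^{-1} = (1/det) · [[d, -b], [-b, a]] = [[0.2017, 0.1542],
 [0.1542, 0.2203]].

Step 4 — quadratic form (x̄ - mu_0)^T · S^{-1} · (x̄ - mu_0):
  S^{-1} · (x̄ - mu_0) = (-0.773, -0.8811),
  (x̄ - mu_0)^T · [...] = (-1.6667)·(-0.773) + (-2.8333)·(-0.8811) = 3.7846.

Step 5 — scale by n: T² = 6 · 3.7846 = 22.7079.

T² ≈ 22.7079


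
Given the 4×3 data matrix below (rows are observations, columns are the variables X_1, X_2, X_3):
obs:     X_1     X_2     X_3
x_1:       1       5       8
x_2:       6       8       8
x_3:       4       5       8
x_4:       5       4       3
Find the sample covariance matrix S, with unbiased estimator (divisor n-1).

Step 1 — column means:
  mean(X_1) = (1 + 6 + 4 + 5) / 4 = 16/4 = 4
  mean(X_2) = (5 + 8 + 5 + 4) / 4 = 22/4 = 5.5
  mean(X_3) = (8 + 8 + 8 + 3) / 4 = 27/4 = 6.75

Step 2 — sample covariance S[i,j] = (1/(n-1)) · Σ_k (x_{k,i} - mean_i) · (x_{k,j} - mean_j), with n-1 = 3.
  S[X_1,X_1] = ((-3)·(-3) + (2)·(2) + (0)·(0) + (1)·(1)) / 3 = 14/3 = 4.6667
  S[X_1,X_2] = ((-3)·(-0.5) + (2)·(2.5) + (0)·(-0.5) + (1)·(-1.5)) / 3 = 5/3 = 1.6667
  S[X_1,X_3] = ((-3)·(1.25) + (2)·(1.25) + (0)·(1.25) + (1)·(-3.75)) / 3 = -5/3 = -1.6667
  S[X_2,X_2] = ((-0.5)·(-0.5) + (2.5)·(2.5) + (-0.5)·(-0.5) + (-1.5)·(-1.5)) / 3 = 9/3 = 3
  S[X_2,X_3] = ((-0.5)·(1.25) + (2.5)·(1.25) + (-0.5)·(1.25) + (-1.5)·(-3.75)) / 3 = 7.5/3 = 2.5
  S[X_3,X_3] = ((1.25)·(1.25) + (1.25)·(1.25) + (1.25)·(1.25) + (-3.75)·(-3.75)) / 3 = 18.75/3 = 6.25

S is symmetric (S[j,i] = S[i,j]). Assembling:

S = [[4.6667, 1.6667, -1.6667],
 [1.6667, 3, 2.5],
 [-1.6667, 2.5, 6.25]]


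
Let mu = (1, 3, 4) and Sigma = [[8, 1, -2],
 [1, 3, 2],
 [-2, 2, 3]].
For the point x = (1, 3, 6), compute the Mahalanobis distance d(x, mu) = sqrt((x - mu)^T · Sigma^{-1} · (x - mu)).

Step 1 — centre the observation: (x - mu) = (0, 0, 2).

Step 2 — invert Sigma (cofactor / det for 3×3, or solve directly):
  Sigma^{-1} = [[0.2941, -0.4118, 0.4706],
 [-0.4118, 1.1765, -1.0588],
 [0.4706, -1.0588, 1.3529]].

Step 3 — form the quadratic (x - mu)^T · Sigma^{-1} · (x - mu):
  Sigma^{-1} · (x - mu) = (0.9412, -2.1176, 2.7059).
  (x - mu)^T · [Sigma^{-1} · (x - mu)] = (0)·(0.9412) + (0)·(-2.1176) + (2)·(2.7059) = 5.4118.

Step 4 — take square root: d = √(5.4118) ≈ 2.3263.

d(x, mu) = √(5.4118) ≈ 2.3263


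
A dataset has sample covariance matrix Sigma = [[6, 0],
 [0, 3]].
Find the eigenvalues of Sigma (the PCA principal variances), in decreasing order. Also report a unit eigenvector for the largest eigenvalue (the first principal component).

Step 1 — characteristic polynomial of 2×2 Sigma:
  det(Sigma - λI) = λ² - trace · λ + det = 0.
  trace = 6 + 3 = 9, det = 6·3 - (0)² = 18.
Step 2 — discriminant:
  Δ = trace² - 4·det = 81 - 72 = 9.
Step 3 — eigenvalues:
  λ = (trace ± √Δ)/2 = (9 ± 3)/2,
  λ_1 = 6,  λ_2 = 3.

Step 4 — unit eigenvector for λ_1: Sigma is diagonal, so its eigenvectors are the coordinate axes. λ_1 = 6 is the diagonal entry on the first coordinate axis, hence
  v_1 = (1, 0) (||v_1|| = 1).

λ_1 = 6,  λ_2 = 3;  v_1 ≈ (1, 0)


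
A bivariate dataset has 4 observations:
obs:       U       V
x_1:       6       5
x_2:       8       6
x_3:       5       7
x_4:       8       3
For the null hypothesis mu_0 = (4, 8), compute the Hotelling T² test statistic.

Step 1 — sample mean vector:
  mean(U) = (6 + 8 + 5 + 8) / 4 = 27/4 = 6.75
  mean(V) = (5 + 6 + 7 + 3) / 4 = 21/4 = 5.25
  x̄ = (6.75, 5.25),  deviation x̄ - mu_0 = (6.75, 5.25) - (4, 8) = (2.75, -2.75).

Step 2 — sample covariance matrix, S[i,j] = (1/(n-1)) · Σ_k (x_{k,i} - mean_i) · (x_{k,j} - mean_j), divisor n-1 = 3:
  S[U,U] = ((-0.75)·(-0.75) + (1.25)·(1.25) + (-1.75)·(-1.75) + (1.25)·(1.25)) / 3 = 6.75/3 = 2.25
  S[U,V] = ((-0.75)·(-0.25) + (1.25)·(0.75) + (-1.75)·(1.75) + (1.25)·(-2.25)) / 3 = -4.75/3 = -1.5833
  S[V,V] = ((-0.25)·(-0.25) + (0.75)·(0.75) + (1.75)·(1.75) + (-2.25)·(-2.25)) / 3 = 8.75/3 = 2.9167
  S = [[2.25, -1.5833],
 [-1.5833, 2.9167]].

Step 3 — invert S. det(S) = 2.25·2.9167 - (-1.5833)² = 4.0556.
  S^{-1} = (1/det) · [[d, -b], [-b, a]] = [[0.7192, 0.3904],
 [0.3904, 0.5548]].

Step 4 — quadratic form (x̄ - mu_0)^T · S^{-1} · (x̄ - mu_0):
  S^{-1} · (x̄ - mu_0) = (0.9041, -0.4521),
  (x̄ - mu_0)^T · [...] = (2.75)·(0.9041) + (-2.75)·(-0.4521) = 3.7295.

Step 5 — scale by n: T² = 4 · 3.7295 = 14.9178.

T² ≈ 14.9178


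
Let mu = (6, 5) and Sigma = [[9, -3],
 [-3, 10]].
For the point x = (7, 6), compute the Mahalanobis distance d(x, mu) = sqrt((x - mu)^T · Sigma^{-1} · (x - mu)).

Step 1 — centre the observation: (x - mu) = (1, 1).

Step 2 — invert Sigma. det(Sigma) = 9·10 - (-3)² = 81.
  Sigma^{-1} = (1/det) · [[d, -b], [-b, a]] = [[0.1235, 0.037],
 [0.037, 0.1111]].

Step 3 — form the quadratic (x - mu)^T · Sigma^{-1} · (x - mu):
  Sigma^{-1} · (x - mu) = (0.1605, 0.1481).
  (x - mu)^T · [Sigma^{-1} · (x - mu)] = (1)·(0.1605) + (1)·(0.1481) = 0.3086.

Step 4 — take square root: d = √(0.3086) ≈ 0.5556.

d(x, mu) = √(0.3086) ≈ 0.5556


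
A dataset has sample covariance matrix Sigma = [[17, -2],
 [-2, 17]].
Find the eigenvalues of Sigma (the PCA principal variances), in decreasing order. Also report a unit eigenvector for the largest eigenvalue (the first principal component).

Step 1 — characteristic polynomial of 2×2 Sigma:
  det(Sigma - λI) = λ² - trace · λ + det = 0.
  trace = 17 + 17 = 34, det = 17·17 - (-2)² = 285.
Step 2 — discriminant:
  Δ = trace² - 4·det = 1156 - 1140 = 16.
Step 3 — eigenvalues:
  λ = (trace ± √Δ)/2 = (34 ± 4)/2,
  λ_1 = 19,  λ_2 = 15.

Step 4 — unit eigenvector for λ_1: solve (Sigma - λ_1 I)v = 0. First row:
  (17 - 19)·v_x + (-2)·v_y = 0, i.e. (-2)·v_x + (-2)·v_y = 0,
  so v ∝ (b, λ_1 - a) = (-2, 2); multiply by -1 so the first entry is positive: u = (2, -2).
  ||u|| = √((2)² + (-2)²) = √(8) ≈ 2.8284,
  v_1 = u/||u|| ≈ (0.7071, -0.7071) (||v_1|| = 1).

λ_1 = 19,  λ_2 = 15;  v_1 ≈ (0.7071, -0.7071)


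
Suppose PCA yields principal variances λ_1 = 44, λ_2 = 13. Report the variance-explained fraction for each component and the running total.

Step 1 — total variance = trace(Sigma) = Σ λ_i = 44 + 13 = 57.

Step 2 — fraction explained by component i = λ_i / Σ λ:
  PC1: 44/57 = 0.7719
  PC2: 13/57 = 0.2281

Step 3 — cumulative fraction after k components = (λ_1 + ... + λ_k) / Σ λ:
  k = 1: 44/57 = 0.7719
  k = 2: (44 + 13)/57 = 57/57 = 1

Summary (fraction, with percent):

explained: PC1 0.7719 (77.19%), PC2 0.2281 (22.81%);  cumulative: 0.7719, 1


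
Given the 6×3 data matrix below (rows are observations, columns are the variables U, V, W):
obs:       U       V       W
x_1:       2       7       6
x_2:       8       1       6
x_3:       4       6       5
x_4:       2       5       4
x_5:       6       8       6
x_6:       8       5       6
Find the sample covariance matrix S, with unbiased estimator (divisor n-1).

Step 1 — column means:
  mean(U) = (2 + 8 + 4 + 2 + 6 + 8) / 6 = 30/6 = 5
  mean(V) = (7 + 1 + 6 + 5 + 8 + 5) / 6 = 32/6 = 5.3333
  mean(W) = (6 + 6 + 5 + 4 + 6 + 6) / 6 = 33/6 = 5.5

Step 2 — sample covariance S[i,j] = (1/(n-1)) · Σ_k (x_{k,i} - mean_i) · (x_{k,j} - mean_j), with n-1 = 5.
  S[U,U] = ((-3)·(-3) + (3)·(3) + (-1)·(-1) + (-3)·(-3) + (1)·(1) + (3)·(3)) / 5 = 38/5 = 7.6
  S[U,V] = ((-3)·(1.6667) + (3)·(-4.3333) + (-1)·(0.6667) + (-3)·(-0.3333) + (1)·(2.6667) + (3)·(-0.3333)) / 5 = -16/5 = -3.2
  S[U,W] = ((-3)·(0.5) + (3)·(0.5) + (-1)·(-0.5) + (-3)·(-1.5) + (1)·(0.5) + (3)·(0.5)) / 5 = 7/5 = 1.4
  S[V,V] = ((1.6667)·(1.6667) + (-4.3333)·(-4.3333) + (0.6667)·(0.6667) + (-0.3333)·(-0.3333) + (2.6667)·(2.6667) + (-0.3333)·(-0.3333)) / 5 = 29.3333/5 = 5.8667
  S[V,W] = ((1.6667)·(0.5) + (-4.3333)·(0.5) + (0.6667)·(-0.5) + (-0.3333)·(-1.5) + (2.6667)·(0.5) + (-0.3333)·(0.5)) / 5 = 0/5 = 0
  S[W,W] = ((0.5)·(0.5) + (0.5)·(0.5) + (-0.5)·(-0.5) + (-1.5)·(-1.5) + (0.5)·(0.5) + (0.5)·(0.5)) / 5 = 3.5/5 = 0.7

S is symmetric (S[j,i] = S[i,j]). Assembling:

S = [[7.6, -3.2, 1.4],
 [-3.2, 5.8667, 0],
 [1.4, 0, 0.7]]


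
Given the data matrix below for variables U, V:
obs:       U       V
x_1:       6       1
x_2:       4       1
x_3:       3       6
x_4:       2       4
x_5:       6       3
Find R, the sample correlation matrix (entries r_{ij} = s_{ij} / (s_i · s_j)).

Step 1 — column means:
  mean(U) = (6 + 4 + 3 + 2 + 6) / 5 = 21/5 = 4.2
  mean(V) = (1 + 1 + 6 + 4 + 3) / 5 = 15/5 = 3

Step 2 — sample variances and covariances s[i,j] = (1/(n-1)) · Σ_k (x_{k,i} - mean_i) · (x_{k,j} - mean_j), with n-1 = 4:
  s[U,U] = ((1.8)·(1.8) + (-0.2)·(-0.2) + (-1.2)·(-1.2) + (-2.2)·(-2.2) + (1.8)·(1.8)) / 4 = 12.8/4 = 3.2
  s[U,V] = ((1.8)·(-2) + (-0.2)·(-2) + (-1.2)·(3) + (-2.2)·(1) + (1.8)·(0)) / 4 = -9/4 = -2.25
  s[V,V] = ((-2)·(-2) + (-2)·(-2) + (3)·(3) + (1)·(1) + (0)·(0)) / 4 = 18/4 = 4.5
  Sample standard deviations s_i = √(s[i,i]):
  s(U) = √(3.2) = 1.7889
  s(V) = √(4.5) = 2.1213

Step 3 — r_{ij} = s_{ij} / (s_i · s_j):
  r[U,U] = 1 (diagonal).
  r[U,V] = -2.25 / (1.7889 · 2.1213) = -2.25 / 3.7947 = -0.5929
  r[V,V] = 1 (diagonal).

R is symmetric with unit diagonal. Assembling:

R = [[1, -0.5929],
 [-0.5929, 1]]


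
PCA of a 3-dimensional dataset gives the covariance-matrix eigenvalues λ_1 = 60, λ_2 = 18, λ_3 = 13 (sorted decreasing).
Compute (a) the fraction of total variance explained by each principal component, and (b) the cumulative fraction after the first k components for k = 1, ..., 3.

Step 1 — total variance = trace(Sigma) = Σ λ_i = 60 + 18 + 13 = 91.

Step 2 — fraction explained by component i = λ_i / Σ λ:
  PC1: 60/91 = 0.6593
  PC2: 18/91 = 0.1978
  PC3: 13/91 = 0.1429

Step 3 — cumulative fraction after k components = (λ_1 + ... + λ_k) / Σ λ:
  k = 1: 60/91 = 0.6593
  k = 2: (60 + 18)/91 = 78/91 = 0.8571
  k = 3: (60 + 18 + 13)/91 = 91/91 = 1

Summary (fraction, with percent):

explained: PC1 0.6593 (65.93%), PC2 0.1978 (19.78%), PC3 0.1429 (14.29%);  cumulative: 0.6593, 0.8571, 1


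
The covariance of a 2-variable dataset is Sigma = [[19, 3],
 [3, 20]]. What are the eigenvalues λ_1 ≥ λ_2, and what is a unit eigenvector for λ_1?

Step 1 — characteristic polynomial of 2×2 Sigma:
  det(Sigma - λI) = λ² - trace · λ + det = 0.
  trace = 19 + 20 = 39, det = 19·20 - (3)² = 371.
Step 2 — discriminant:
  Δ = trace² - 4·det = 1521 - 1484 = 37.
Step 3 — eigenvalues:
  λ = (trace ± √Δ)/2 = (39 ± 6.0828)/2,
  λ_1 = 22.5414,  λ_2 = 16.4586.

Step 4 — unit eigenvector for λ_1: solve (Sigma - λ_1 I)v = 0. First row:
  (19 - 22.5414)·v_x + (3)·v_y = 0, i.e. (-3.5414)·v_x + (3)·v_y = 0,
  so v ∝ (b, λ_1 - a) = (3, 3.5414) = u.
  ||u|| = √((3)² + (3.5414)²) = √(21.5414) ≈ 4.6413,
  v_1 = u/||u|| ≈ (0.6464, 0.763) (||v_1|| = 1).

λ_1 = 22.5414,  λ_2 = 16.4586;  v_1 ≈ (0.6464, 0.763)


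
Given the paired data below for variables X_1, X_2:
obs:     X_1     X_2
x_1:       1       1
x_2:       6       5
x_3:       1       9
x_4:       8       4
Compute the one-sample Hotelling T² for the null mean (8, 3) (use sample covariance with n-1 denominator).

Step 1 — sample mean vector:
  mean(X_1) = (1 + 6 + 1 + 8) / 4 = 16/4 = 4
  mean(X_2) = (1 + 5 + 9 + 4) / 4 = 19/4 = 4.75
  x̄ = (4, 4.75),  deviation x̄ - mu_0 = (4, 4.75) - (8, 3) = (-4, 1.75).

Step 2 — sample covariance matrix, S[i,j] = (1/(n-1)) · Σ_k (x_{k,i} - mean_i) · (x_{k,j} - mean_j), divisor n-1 = 3:
  S[X_1,X_1] = ((-3)·(-3) + (2)·(2) + (-3)·(-3) + (4)·(4)) / 3 = 38/3 = 12.6667
  S[X_1,X_2] = ((-3)·(-3.75) + (2)·(0.25) + (-3)·(4.25) + (4)·(-0.75)) / 3 = -4/3 = -1.3333
  S[X_2,X_2] = ((-3.75)·(-3.75) + (0.25)·(0.25) + (4.25)·(4.25) + (-0.75)·(-0.75)) / 3 = 32.75/3 = 10.9167
  S = [[12.6667, -1.3333],
 [-1.3333, 10.9167]].

Step 3 — invert S. det(S) = 12.6667·10.9167 - (-1.3333)² = 136.5.
  S^{-1} = (1/det) · [[d, -b], [-b, a]] = [[0.08, 0.0098],
 [0.0098, 0.0928]].

Step 4 — quadratic form (x̄ - mu_0)^T · S^{-1} · (x̄ - mu_0):
  S^{-1} · (x̄ - mu_0) = (-0.3028, 0.1233),
  (x̄ - mu_0)^T · [...] = (-4)·(-0.3028) + (1.75)·(0.1233) = 1.427.

Step 5 — scale by n: T² = 4 · 1.427 = 5.7082.

T² ≈ 5.7082


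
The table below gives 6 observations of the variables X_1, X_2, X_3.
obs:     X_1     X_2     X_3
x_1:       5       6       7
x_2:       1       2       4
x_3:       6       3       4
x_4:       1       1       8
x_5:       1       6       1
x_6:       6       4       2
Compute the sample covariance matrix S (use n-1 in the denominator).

Step 1 — column means:
  mean(X_1) = (5 + 1 + 6 + 1 + 1 + 6) / 6 = 20/6 = 3.3333
  mean(X_2) = (6 + 2 + 3 + 1 + 6 + 4) / 6 = 22/6 = 3.6667
  mean(X_3) = (7 + 4 + 4 + 8 + 1 + 2) / 6 = 26/6 = 4.3333

Step 2 — sample covariance S[i,j] = (1/(n-1)) · Σ_k (x_{k,i} - mean_i) · (x_{k,j} - mean_j), with n-1 = 5.
  S[X_1,X_1] = ((1.6667)·(1.6667) + (-2.3333)·(-2.3333) + (2.6667)·(2.6667) + (-2.3333)·(-2.3333) + (-2.3333)·(-2.3333) + (2.6667)·(2.6667)) / 5 = 33.3333/5 = 6.6667
  S[X_1,X_2] = ((1.6667)·(2.3333) + (-2.3333)·(-1.6667) + (2.6667)·(-0.6667) + (-2.3333)·(-2.6667) + (-2.3333)·(2.3333) + (2.6667)·(0.3333)) / 5 = 7.6667/5 = 1.5333
  S[X_1,X_3] = ((1.6667)·(2.6667) + (-2.3333)·(-0.3333) + (2.6667)·(-0.3333) + (-2.3333)·(3.6667) + (-2.3333)·(-3.3333) + (2.6667)·(-2.3333)) / 5 = -2.6667/5 = -0.5333
  S[X_2,X_2] = ((2.3333)·(2.3333) + (-1.6667)·(-1.6667) + (-0.6667)·(-0.6667) + (-2.6667)·(-2.6667) + (2.3333)·(2.3333) + (0.3333)·(0.3333)) / 5 = 21.3333/5 = 4.2667
  S[X_2,X_3] = ((2.3333)·(2.6667) + (-1.6667)·(-0.3333) + (-0.6667)·(-0.3333) + (-2.6667)·(3.6667) + (2.3333)·(-3.3333) + (0.3333)·(-2.3333)) / 5 = -11.3333/5 = -2.2667
  S[X_3,X_3] = ((2.6667)·(2.6667) + (-0.3333)·(-0.3333) + (-0.3333)·(-0.3333) + (3.6667)·(3.6667) + (-3.3333)·(-3.3333) + (-2.3333)·(-2.3333)) / 5 = 37.3333/5 = 7.4667

S is symmetric (S[j,i] = S[i,j]). Assembling:

S = [[6.6667, 1.5333, -0.5333],
 [1.5333, 4.2667, -2.2667],
 [-0.5333, -2.2667, 7.4667]]


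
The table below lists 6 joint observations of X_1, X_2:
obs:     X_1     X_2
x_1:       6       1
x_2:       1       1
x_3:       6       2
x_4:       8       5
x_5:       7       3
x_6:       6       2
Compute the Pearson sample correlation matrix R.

Step 1 — column means:
  mean(X_1) = (6 + 1 + 6 + 8 + 7 + 6) / 6 = 34/6 = 5.6667
  mean(X_2) = (1 + 1 + 2 + 5 + 3 + 2) / 6 = 14/6 = 2.3333

Step 2 — sample variances and covariances s[i,j] = (1/(n-1)) · Σ_k (x_{k,i} - mean_i) · (x_{k,j} - mean_j), with n-1 = 5:
  s[X_1,X_1] = ((0.3333)·(0.3333) + (-4.6667)·(-4.6667) + (0.3333)·(0.3333) + (2.3333)·(2.3333) + (1.3333)·(1.3333) + (0.3333)·(0.3333)) / 5 = 29.3333/5 = 5.8667
  s[X_1,X_2] = ((0.3333)·(-1.3333) + (-4.6667)·(-1.3333) + (0.3333)·(-0.3333) + (2.3333)·(2.6667) + (1.3333)·(0.6667) + (0.3333)·(-0.3333)) / 5 = 12.6667/5 = 2.5333
  s[X_2,X_2] = ((-1.3333)·(-1.3333) + (-1.3333)·(-1.3333) + (-0.3333)·(-0.3333) + (2.6667)·(2.6667) + (0.6667)·(0.6667) + (-0.3333)·(-0.3333)) / 5 = 11.3333/5 = 2.2667
  Sample standard deviations s_i = √(s[i,i]):
  s(X_1) = √(5.8667) = 2.4221
  s(X_2) = √(2.2667) = 1.5055

Step 3 — r_{ij} = s_{ij} / (s_i · s_j):
  r[X_1,X_1] = 1 (diagonal).
  r[X_1,X_2] = 2.5333 / (2.4221 · 1.5055) = 2.5333 / 3.6466 = 0.6947
  r[X_2,X_2] = 1 (diagonal).

R is symmetric with unit diagonal. Assembling:

R = [[1, 0.6947],
 [0.6947, 1]]


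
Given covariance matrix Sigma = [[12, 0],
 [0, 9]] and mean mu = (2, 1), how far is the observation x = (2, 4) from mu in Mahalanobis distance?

Step 1 — centre the observation: (x - mu) = (0, 3).

Step 2 — invert Sigma. det(Sigma) = 12·9 - (0)² = 108.
  Sigma^{-1} = (1/det) · [[d, -b], [-b, a]] = [[0.0833, 0],
 [0, 0.1111]].

Step 3 — form the quadratic (x - mu)^T · Sigma^{-1} · (x - mu):
  Sigma^{-1} · (x - mu) = (0, 0.3333).
  (x - mu)^T · [Sigma^{-1} · (x - mu)] = (0)·(0) + (3)·(0.3333) = 1.

Step 4 — take square root: d = √(1) ≈ 1.

d(x, mu) = √(1) ≈ 1


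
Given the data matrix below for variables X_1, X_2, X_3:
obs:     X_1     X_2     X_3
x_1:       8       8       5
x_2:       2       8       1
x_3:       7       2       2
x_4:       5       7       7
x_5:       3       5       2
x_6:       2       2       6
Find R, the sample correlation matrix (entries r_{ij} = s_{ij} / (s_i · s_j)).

Step 1 — column means:
  mean(X_1) = (8 + 2 + 7 + 5 + 3 + 2) / 6 = 27/6 = 4.5
  mean(X_2) = (8 + 8 + 2 + 7 + 5 + 2) / 6 = 32/6 = 5.3333
  mean(X_3) = (5 + 1 + 2 + 7 + 2 + 6) / 6 = 23/6 = 3.8333

Step 2 — sample variances and covariances s[i,j] = (1/(n-1)) · Σ_k (x_{k,i} - mean_i) · (x_{k,j} - mean_j), with n-1 = 5:
  s[X_1,X_1] = ((3.5)·(3.5) + (-2.5)·(-2.5) + (2.5)·(2.5) + (0.5)·(0.5) + (-1.5)·(-1.5) + (-2.5)·(-2.5)) / 5 = 33.5/5 = 6.7
  s[X_1,X_2] = ((3.5)·(2.6667) + (-2.5)·(2.6667) + (2.5)·(-3.3333) + (0.5)·(1.6667) + (-1.5)·(-0.3333) + (-2.5)·(-3.3333)) / 5 = 4/5 = 0.8
  s[X_1,X_3] = ((3.5)·(1.1667) + (-2.5)·(-2.8333) + (2.5)·(-1.8333) + (0.5)·(3.1667) + (-1.5)·(-1.8333) + (-2.5)·(2.1667)) / 5 = 5.5/5 = 1.1
  s[X_2,X_2] = ((2.6667)·(2.6667) + (2.6667)·(2.6667) + (-3.3333)·(-3.3333) + (1.6667)·(1.6667) + (-0.3333)·(-0.3333) + (-3.3333)·(-3.3333)) / 5 = 39.3333/5 = 7.8667
  s[X_2,X_3] = ((2.6667)·(1.1667) + (2.6667)·(-2.8333) + (-3.3333)·(-1.8333) + (1.6667)·(3.1667) + (-0.3333)·(-1.8333) + (-3.3333)·(2.1667)) / 5 = 0.3333/5 = 0.0667
  s[X_3,X_3] = ((1.1667)·(1.1667) + (-2.8333)·(-2.8333) + (-1.8333)·(-1.8333) + (3.1667)·(3.1667) + (-1.8333)·(-1.8333) + (2.1667)·(2.1667)) / 5 = 30.8333/5 = 6.1667
  Sample standard deviations s_i = √(s[i,i]):
  s(X_1) = √(6.7) = 2.5884
  s(X_2) = √(7.8667) = 2.8048
  s(X_3) = √(6.1667) = 2.4833

Step 3 — r_{ij} = s_{ij} / (s_i · s_j):
  r[X_1,X_1] = 1 (diagonal).
  r[X_1,X_2] = 0.8 / (2.5884 · 2.8048) = 0.8 / 7.2599 = 0.1102
  r[X_1,X_3] = 1.1 / (2.5884 · 2.4833) = 1.1 / 6.4278 = 0.1711
  r[X_2,X_2] = 1 (diagonal).
  r[X_2,X_3] = 0.0667 / (2.8048 · 2.4833) = 0.0667 / 6.965 = 0.0096
  r[X_3,X_3] = 1 (diagonal).

R is symmetric with unit diagonal. Assembling:

R = [[1, 0.1102, 0.1711],
 [0.1102, 1, 0.0096],
 [0.1711, 0.0096, 1]]


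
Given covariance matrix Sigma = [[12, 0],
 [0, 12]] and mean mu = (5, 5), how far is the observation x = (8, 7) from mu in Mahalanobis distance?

Step 1 — centre the observation: (x - mu) = (3, 2).

Step 2 — invert Sigma. det(Sigma) = 12·12 - (0)² = 144.
  Sigma^{-1} = (1/det) · [[d, -b], [-b, a]] = [[0.0833, 0],
 [0, 0.0833]].

Step 3 — form the quadratic (x - mu)^T · Sigma^{-1} · (x - mu):
  Sigma^{-1} · (x - mu) = (0.25, 0.1667).
  (x - mu)^T · [Sigma^{-1} · (x - mu)] = (3)·(0.25) + (2)·(0.1667) = 1.0833.

Step 4 — take square root: d = √(1.0833) ≈ 1.0408.

d(x, mu) = √(1.0833) ≈ 1.0408


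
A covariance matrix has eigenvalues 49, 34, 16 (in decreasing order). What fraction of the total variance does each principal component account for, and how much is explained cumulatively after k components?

Step 1 — total variance = trace(Sigma) = Σ λ_i = 49 + 34 + 16 = 99.

Step 2 — fraction explained by component i = λ_i / Σ λ:
  PC1: 49/99 = 0.4949
  PC2: 34/99 = 0.3434
  PC3: 16/99 = 0.1616

Step 3 — cumulative fraction after k components = (λ_1 + ... + λ_k) / Σ λ:
  k = 1: 49/99 = 0.4949
  k = 2: (49 + 34)/99 = 83/99 = 0.8384
  k = 3: (49 + 34 + 16)/99 = 99/99 = 1

Summary (fraction, with percent):

explained: PC1 0.4949 (49.49%), PC2 0.3434 (34.34%), PC3 0.1616 (16.16%);  cumulative: 0.4949, 0.8384, 1


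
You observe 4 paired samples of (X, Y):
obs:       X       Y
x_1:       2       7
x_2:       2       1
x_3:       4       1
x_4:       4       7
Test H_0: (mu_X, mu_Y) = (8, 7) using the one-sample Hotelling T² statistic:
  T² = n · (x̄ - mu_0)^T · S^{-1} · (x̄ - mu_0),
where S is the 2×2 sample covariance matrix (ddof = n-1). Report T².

Step 1 — sample mean vector:
  mean(X) = (2 + 2 + 4 + 4) / 4 = 12/4 = 3
  mean(Y) = (7 + 1 + 1 + 7) / 4 = 16/4 = 4
  x̄ = (3, 4),  deviation x̄ - mu_0 = (3, 4) - (8, 7) = (-5, -3).

Step 2 — sample covariance matrix, S[i,j] = (1/(n-1)) · Σ_k (x_{k,i} - mean_i) · (x_{k,j} - mean_j), divisor n-1 = 3:
  S[X,X] = ((-1)·(-1) + (-1)·(-1) + (1)·(1) + (1)·(1)) / 3 = 4/3 = 1.3333
  S[X,Y] = ((-1)·(3) + (-1)·(-3) + (1)·(-3) + (1)·(3)) / 3 = 0/3 = 0
  S[Y,Y] = ((3)·(3) + (-3)·(-3) + (-3)·(-3) + (3)·(3)) / 3 = 36/3 = 12
  S = [[1.3333, 0],
 [0, 12]].

Step 3 — invert S. det(S) = 1.3333·12 - (0)² = 16.
  S^{-1} = (1/det) · [[d, -b], [-b, a]] = [[0.75, 0],
 [0, 0.0833]].

Step 4 — quadratic form (x̄ - mu_0)^T · S^{-1} · (x̄ - mu_0):
  S^{-1} · (x̄ - mu_0) = (-3.75, -0.25),
  (x̄ - mu_0)^T · [...] = (-5)·(-3.75) + (-3)·(-0.25) = 19.5.

Step 5 — scale by n: T² = 4 · 19.5 = 78.

T² ≈ 78
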